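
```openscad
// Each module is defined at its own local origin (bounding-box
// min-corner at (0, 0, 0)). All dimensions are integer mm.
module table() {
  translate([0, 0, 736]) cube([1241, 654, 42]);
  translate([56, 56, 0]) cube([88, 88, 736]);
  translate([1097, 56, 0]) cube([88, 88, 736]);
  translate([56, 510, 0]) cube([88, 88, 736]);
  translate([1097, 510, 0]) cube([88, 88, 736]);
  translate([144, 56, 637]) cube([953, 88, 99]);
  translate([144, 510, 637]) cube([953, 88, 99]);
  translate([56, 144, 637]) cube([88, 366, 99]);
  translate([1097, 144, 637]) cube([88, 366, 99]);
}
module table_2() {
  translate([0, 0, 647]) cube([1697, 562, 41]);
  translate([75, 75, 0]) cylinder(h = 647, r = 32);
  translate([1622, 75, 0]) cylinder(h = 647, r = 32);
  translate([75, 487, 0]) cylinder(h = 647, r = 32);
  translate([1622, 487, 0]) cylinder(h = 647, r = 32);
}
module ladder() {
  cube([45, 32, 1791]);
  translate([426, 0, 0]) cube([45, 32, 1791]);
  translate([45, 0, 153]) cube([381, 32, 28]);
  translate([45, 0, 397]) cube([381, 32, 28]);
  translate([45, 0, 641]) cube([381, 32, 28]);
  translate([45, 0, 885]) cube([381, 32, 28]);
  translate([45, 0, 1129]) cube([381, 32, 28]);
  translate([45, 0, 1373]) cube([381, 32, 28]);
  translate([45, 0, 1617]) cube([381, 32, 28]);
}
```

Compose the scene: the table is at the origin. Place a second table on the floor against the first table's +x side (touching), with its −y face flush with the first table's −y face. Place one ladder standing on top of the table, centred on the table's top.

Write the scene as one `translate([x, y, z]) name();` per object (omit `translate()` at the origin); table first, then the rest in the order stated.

table();
translate([1241, 0, 0]) table_2();
translate([385, 311, 778]) ladder();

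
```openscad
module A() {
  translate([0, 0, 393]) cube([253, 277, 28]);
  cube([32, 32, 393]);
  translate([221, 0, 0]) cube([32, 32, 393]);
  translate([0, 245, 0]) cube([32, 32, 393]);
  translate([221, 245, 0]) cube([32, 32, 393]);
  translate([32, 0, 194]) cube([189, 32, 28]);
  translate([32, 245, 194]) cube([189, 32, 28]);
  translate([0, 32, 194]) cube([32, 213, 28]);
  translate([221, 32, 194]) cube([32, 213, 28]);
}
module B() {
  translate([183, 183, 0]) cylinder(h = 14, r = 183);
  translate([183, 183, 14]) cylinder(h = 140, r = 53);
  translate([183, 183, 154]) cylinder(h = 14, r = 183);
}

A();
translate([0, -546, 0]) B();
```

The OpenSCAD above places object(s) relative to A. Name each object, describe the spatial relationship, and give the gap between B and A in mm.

The spool's nearest face is 180 mm from the stool's −y face.

A is a stool. B is a spool. The spool is on the floor beside the stool on its −y side. The gap between the spool and the stool is 180 mm.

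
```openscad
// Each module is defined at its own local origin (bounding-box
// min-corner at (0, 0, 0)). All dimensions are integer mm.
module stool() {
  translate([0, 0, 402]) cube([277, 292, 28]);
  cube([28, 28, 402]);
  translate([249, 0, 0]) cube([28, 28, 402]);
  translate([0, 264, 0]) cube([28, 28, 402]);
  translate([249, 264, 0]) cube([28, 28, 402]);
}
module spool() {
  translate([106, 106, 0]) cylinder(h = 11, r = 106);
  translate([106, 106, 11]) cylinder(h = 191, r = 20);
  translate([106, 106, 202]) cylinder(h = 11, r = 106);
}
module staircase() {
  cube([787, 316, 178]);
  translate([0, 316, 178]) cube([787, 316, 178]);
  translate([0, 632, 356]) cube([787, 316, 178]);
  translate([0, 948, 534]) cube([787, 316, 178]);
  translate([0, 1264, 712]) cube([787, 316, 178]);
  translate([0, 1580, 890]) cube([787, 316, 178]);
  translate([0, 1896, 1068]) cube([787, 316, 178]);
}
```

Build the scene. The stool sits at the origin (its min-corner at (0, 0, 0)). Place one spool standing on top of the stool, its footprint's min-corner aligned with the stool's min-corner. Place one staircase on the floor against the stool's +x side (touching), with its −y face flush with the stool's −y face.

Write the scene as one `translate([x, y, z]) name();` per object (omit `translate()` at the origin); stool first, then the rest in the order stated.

stool();
translate([0, 0, 430]) spool();
translate([277, 0, 0]) staircase();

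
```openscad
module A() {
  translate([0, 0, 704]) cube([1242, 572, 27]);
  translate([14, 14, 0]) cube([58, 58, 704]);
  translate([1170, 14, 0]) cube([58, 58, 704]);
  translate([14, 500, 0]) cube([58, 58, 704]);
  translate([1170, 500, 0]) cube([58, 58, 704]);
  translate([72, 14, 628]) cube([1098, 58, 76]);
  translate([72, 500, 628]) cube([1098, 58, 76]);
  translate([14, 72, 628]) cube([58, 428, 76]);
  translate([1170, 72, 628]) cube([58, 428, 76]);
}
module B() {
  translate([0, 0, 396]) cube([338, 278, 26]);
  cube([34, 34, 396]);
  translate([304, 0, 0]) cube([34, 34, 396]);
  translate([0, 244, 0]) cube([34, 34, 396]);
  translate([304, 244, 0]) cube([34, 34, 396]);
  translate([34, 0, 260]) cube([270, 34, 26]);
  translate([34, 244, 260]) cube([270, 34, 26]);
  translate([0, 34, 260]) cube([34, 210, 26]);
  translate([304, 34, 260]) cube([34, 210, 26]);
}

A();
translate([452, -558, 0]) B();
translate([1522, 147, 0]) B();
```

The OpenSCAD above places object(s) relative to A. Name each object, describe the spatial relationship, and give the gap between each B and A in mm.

Each stool's nearest face is 280 mm from the table's bounding box.

A is a table. B is a stool. Two stools sit around the table at the −y, +x sides. The gap between each stool and the table is 280 mm.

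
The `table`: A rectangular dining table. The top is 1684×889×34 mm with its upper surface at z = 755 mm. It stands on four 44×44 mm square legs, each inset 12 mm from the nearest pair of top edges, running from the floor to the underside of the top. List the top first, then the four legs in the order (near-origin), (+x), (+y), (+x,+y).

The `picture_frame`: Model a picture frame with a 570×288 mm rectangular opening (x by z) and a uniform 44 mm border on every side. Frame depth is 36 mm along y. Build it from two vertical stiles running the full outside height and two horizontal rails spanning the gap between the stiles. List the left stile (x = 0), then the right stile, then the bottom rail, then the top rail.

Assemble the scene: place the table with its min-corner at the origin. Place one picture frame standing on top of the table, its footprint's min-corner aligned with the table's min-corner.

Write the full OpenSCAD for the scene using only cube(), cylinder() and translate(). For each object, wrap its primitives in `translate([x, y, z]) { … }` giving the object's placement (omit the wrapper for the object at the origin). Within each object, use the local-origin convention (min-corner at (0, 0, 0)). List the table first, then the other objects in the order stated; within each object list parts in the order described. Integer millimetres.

translate([0, 0, 721]) cube([1684, 889, 34]);
translate([12, 12, 0]) cube([44, 44, 721]);
translate([1628, 12, 0]) cube([44, 44, 721]);
translate([12, 833, 0]) cube([44, 44, 721]);
translate([1628, 833, 0]) cube([44, 44, 721]);
translate([0, 0, 755]) {
  cube([44, 36, 376]);
  translate([614, 0, 0]) cube([44, 36, 376]);
  translate([44, 0, 0]) cube([570, 36, 44]);
  translate([44, 0, 332]) cube([570, 36, 44]);
}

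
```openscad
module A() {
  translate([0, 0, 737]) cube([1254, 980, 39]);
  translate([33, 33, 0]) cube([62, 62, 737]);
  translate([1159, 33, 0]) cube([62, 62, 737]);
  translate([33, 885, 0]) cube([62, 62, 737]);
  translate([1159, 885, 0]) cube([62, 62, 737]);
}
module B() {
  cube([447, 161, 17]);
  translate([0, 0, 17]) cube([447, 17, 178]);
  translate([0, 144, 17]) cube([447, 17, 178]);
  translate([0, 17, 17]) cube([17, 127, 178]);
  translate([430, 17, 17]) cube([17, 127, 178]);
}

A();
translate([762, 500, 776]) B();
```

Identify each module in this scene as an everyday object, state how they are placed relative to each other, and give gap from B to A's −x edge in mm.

The open box's min-x is at 762; the table's min-x is 0; gap = 762 mm.

A is a table. B is an open box. The open box is on top of the table. The gap from the open box to the table's −x edge is 762 mm.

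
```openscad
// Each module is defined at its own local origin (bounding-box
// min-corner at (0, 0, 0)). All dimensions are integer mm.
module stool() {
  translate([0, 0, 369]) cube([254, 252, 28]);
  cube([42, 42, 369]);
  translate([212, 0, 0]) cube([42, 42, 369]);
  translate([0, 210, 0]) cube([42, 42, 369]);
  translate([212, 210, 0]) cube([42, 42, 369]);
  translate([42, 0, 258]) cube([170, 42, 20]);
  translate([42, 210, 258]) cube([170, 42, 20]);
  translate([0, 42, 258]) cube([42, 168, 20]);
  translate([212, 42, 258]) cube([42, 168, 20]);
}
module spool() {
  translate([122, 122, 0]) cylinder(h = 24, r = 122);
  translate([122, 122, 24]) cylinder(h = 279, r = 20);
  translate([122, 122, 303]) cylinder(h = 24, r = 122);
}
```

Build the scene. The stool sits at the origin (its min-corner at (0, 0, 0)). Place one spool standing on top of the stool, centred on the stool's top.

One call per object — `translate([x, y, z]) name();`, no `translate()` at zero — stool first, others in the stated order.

stool();
translate([5, 4, 397]) spool();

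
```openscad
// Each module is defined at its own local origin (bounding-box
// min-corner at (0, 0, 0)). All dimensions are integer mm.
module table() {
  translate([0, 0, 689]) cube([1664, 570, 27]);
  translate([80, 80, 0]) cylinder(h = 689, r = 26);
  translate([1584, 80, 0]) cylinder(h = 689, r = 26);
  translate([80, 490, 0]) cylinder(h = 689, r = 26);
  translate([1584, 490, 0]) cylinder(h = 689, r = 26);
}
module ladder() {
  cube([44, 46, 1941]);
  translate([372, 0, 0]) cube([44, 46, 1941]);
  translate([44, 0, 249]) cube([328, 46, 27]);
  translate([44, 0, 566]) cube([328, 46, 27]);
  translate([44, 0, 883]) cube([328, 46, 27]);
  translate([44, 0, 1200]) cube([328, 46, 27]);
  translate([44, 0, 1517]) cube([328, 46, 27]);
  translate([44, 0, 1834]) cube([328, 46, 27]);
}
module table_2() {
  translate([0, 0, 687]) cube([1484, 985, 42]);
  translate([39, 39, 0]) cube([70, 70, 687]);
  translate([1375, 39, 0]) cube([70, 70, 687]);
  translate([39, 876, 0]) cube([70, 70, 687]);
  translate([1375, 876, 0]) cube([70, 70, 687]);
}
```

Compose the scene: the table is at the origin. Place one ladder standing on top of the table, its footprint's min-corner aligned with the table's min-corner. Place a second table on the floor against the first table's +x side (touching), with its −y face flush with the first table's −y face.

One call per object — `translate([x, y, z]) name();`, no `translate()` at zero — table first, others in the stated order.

table();
translate([0, 0, 716]) ladder();
translate([1664, 0, 0]) table_2();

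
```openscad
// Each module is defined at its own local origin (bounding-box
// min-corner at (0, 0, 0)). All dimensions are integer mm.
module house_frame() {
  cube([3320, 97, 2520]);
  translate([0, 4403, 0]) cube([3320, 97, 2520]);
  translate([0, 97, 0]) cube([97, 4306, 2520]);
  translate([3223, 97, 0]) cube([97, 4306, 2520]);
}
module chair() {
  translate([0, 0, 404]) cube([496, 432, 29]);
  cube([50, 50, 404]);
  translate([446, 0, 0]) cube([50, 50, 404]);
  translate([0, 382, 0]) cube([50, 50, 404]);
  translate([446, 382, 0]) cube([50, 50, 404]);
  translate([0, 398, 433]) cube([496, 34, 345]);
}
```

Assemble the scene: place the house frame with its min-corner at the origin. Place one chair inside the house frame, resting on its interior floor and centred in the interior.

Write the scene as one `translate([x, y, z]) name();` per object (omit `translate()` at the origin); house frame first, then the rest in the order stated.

house_frame();
translate([1412, 2034, 0]) chair();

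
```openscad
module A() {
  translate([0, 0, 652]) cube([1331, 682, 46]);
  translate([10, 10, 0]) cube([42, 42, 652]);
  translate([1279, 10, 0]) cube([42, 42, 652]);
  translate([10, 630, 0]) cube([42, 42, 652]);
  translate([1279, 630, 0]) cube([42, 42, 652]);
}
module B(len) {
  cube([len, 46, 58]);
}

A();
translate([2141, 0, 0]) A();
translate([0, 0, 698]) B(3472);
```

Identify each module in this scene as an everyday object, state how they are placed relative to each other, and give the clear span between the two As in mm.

A is a table. B is a beam. A beam spans the tops of two tables. The clear span between the two tables is 810 mm.

Second table starts at x = 2141; first ends at x = 1331; clear span = 2141 − 1331 = 810 mm.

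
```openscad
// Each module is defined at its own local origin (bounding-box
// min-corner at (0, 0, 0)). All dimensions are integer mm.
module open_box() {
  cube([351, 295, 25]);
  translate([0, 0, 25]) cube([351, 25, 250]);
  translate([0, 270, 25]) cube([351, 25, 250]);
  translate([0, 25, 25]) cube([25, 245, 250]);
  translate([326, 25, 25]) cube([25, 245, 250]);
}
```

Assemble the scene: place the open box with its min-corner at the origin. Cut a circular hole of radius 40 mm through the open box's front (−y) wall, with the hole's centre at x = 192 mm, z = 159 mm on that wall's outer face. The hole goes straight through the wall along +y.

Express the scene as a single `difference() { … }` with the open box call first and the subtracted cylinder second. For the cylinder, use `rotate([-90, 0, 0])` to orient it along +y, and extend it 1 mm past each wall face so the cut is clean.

difference() {
  open_box();
  translate([192, -1, 159]) rotate([-90, 0, 0]) cylinder(h = 27, r = 40);
}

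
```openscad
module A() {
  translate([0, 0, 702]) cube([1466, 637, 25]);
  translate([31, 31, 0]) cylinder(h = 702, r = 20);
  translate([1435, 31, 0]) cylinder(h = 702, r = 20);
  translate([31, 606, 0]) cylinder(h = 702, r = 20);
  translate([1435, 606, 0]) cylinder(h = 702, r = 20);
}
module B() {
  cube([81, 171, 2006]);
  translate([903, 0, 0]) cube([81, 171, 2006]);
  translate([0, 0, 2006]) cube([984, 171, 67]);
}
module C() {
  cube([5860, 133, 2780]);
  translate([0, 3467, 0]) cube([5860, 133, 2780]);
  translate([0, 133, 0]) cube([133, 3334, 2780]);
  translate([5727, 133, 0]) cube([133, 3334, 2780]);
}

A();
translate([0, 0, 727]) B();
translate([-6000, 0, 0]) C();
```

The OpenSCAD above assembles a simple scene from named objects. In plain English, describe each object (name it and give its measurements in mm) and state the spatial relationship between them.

A is a table: top 1466 mm (x) × 637 mm (y), 25 mm thick, upper face at z = 727 mm, on four round legs of 40 mm diameter, each leg's bounding box inset 11 mm from the nearest pair of top edges, running from z = 0 to the bottom of the top.

B is a rectangular door frame: two vertical jambs of 81×171 mm section, 2006 mm tall, with a clear opening 822 mm wide between their inner faces. A header 67 mm tall and 171 mm deep lies on top of the jambs and spans the full outside width.

C is a box-shaped house frame (walls only): outside footprint 5860×3600 mm, wall height 2780 mm, wall thickness 133 mm. The two y-facing walls run the full x-width; the two x-facing walls fit between the inner faces of the y-facing walls.

The door frame is on top of the table. The house frame is on the floor beside the table on its −x side.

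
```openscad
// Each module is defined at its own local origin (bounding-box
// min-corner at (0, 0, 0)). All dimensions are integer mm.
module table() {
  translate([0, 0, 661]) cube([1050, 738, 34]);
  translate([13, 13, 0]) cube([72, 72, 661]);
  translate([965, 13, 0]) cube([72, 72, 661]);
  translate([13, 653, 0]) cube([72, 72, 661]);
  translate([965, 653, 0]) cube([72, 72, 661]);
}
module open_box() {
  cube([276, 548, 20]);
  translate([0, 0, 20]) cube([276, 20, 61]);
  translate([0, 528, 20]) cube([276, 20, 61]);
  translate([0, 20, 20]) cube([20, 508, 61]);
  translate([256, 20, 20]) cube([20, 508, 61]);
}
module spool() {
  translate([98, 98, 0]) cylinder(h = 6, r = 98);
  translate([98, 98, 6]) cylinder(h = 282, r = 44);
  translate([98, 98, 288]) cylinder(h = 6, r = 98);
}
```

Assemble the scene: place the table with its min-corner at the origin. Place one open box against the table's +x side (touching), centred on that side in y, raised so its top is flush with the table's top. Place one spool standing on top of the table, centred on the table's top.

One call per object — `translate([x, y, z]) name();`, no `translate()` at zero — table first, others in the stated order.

table();
translate([1050, 95, 614]) open_box();
translate([427, 271, 695]) spool();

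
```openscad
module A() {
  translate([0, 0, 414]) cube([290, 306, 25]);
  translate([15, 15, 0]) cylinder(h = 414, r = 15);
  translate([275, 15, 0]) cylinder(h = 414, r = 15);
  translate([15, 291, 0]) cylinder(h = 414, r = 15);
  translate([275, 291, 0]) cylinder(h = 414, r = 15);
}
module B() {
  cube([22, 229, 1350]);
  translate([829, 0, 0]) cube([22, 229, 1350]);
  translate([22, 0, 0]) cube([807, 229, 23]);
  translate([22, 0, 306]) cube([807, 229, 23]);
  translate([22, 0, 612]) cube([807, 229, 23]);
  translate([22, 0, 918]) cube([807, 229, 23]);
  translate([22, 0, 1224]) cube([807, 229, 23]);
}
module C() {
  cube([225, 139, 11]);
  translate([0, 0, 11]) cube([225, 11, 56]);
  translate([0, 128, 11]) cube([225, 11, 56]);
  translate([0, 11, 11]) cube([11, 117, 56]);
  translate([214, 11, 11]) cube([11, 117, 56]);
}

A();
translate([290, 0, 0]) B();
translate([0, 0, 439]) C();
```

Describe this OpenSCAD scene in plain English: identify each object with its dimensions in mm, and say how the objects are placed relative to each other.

A is a simple wooden stool: a rectangular seat 290 mm (x) by 306 mm (y), 25 mm thick, top face at z = 439 mm, on four round legs, each 30 mm in diameter. The legs rest on z = 0, each leg's axis is inset half a diameter from the nearest pair of seat edges (so the leg's bounding box is flush with the corner).

B is an open bookshelf. Two side panels, each 22 mm thick, 229 mm deep and 1350 mm tall, stand 851 mm apart (outside-to-outside). Between them sit 5 shelves, each 23 mm thick and 229 mm deep, spanning the full gap between the sides. The bottom shelf rests on the floor (its underside at z = 0) and the clear gap between one shelf's top and the next shelf's underside is 283 mm.

C is an open storage box with external size 225×139×67 mm and wall thickness 11 mm (the base is also 11 mm thick). The base covers the whole footprint; the four walls stand on the base, with the y-facing walls full-width and the x-facing walls fitting between their inner faces.

The bookshelf is against the stool's +x side, with their −y faces flush. The open box is on top of the stool.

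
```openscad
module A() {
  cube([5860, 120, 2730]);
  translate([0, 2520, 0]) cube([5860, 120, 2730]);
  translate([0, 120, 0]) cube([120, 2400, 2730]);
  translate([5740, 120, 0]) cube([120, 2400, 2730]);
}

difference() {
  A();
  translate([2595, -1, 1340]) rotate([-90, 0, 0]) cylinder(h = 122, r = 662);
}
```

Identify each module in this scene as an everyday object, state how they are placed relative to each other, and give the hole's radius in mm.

A is a house frame. The house frame has a circular hole through its front wall. The hole's radius is 662 mm.

The subtracted cylinder has r = 662 mm.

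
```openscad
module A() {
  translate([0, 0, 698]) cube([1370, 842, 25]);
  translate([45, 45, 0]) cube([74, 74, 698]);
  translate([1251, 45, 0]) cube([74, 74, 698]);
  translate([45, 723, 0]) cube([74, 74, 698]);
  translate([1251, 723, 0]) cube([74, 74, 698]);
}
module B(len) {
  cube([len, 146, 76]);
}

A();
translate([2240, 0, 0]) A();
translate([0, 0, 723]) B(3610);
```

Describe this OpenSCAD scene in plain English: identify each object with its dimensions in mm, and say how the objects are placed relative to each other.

A is a rectangular dining table. The top is 1370×842×25 mm with its upper surface at z = 723 mm. It stands on four 74×74 mm square legs, each inset 45 mm from the nearest pair of top edges, running from the floor to the underside of the top.

B is a rectangular beam 3610 mm long (x), 146 mm deep (y), 76 mm thick (z).

The beam spans the tops of two tables placed 870 mm apart, resting at z = 723 mm.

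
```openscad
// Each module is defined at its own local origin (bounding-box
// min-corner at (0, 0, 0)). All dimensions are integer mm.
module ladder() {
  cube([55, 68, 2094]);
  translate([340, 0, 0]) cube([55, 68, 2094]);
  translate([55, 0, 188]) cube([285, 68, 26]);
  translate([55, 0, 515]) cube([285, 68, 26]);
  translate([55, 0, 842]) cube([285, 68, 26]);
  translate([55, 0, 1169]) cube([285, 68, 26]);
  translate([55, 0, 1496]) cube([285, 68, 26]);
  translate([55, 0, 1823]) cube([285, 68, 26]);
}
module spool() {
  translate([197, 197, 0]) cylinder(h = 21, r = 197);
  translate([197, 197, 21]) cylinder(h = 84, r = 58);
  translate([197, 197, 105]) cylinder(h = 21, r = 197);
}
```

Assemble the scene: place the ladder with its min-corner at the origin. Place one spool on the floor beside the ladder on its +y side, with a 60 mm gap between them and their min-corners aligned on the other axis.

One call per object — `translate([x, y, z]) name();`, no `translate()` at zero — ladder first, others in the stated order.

ladder();
translate([0, 128, 0]) spool();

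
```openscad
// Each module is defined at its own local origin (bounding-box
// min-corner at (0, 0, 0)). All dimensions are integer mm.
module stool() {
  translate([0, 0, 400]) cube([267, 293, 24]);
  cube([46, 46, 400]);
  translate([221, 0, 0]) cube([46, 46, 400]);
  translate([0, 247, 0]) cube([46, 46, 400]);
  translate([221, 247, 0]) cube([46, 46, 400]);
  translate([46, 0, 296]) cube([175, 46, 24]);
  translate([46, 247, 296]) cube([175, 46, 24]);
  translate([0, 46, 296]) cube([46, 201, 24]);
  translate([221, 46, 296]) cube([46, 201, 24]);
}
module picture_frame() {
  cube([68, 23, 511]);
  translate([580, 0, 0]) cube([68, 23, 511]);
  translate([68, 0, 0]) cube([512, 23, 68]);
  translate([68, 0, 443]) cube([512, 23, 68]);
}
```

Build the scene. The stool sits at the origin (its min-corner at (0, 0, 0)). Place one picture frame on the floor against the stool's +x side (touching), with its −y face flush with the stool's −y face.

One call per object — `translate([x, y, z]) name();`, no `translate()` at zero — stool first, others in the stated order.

stool();
translate([267, 0, 0]) picture_frame();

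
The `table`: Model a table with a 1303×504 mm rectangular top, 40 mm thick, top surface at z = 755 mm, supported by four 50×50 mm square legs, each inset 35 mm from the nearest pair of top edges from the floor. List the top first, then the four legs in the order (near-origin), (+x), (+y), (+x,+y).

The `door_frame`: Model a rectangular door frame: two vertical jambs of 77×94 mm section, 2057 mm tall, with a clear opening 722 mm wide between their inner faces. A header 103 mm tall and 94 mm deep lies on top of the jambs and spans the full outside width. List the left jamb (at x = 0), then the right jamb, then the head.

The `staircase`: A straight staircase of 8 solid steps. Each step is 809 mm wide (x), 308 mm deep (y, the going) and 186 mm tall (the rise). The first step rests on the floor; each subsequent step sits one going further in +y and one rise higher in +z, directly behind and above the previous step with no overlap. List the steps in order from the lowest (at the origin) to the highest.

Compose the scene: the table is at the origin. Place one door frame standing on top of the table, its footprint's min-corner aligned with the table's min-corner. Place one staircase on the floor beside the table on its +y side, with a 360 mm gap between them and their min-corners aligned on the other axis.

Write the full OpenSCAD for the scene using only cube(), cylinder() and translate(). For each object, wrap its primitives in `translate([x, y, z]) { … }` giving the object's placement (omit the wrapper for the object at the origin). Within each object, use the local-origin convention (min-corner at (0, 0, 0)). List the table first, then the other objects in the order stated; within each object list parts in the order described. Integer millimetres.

translate([0, 0, 715]) cube([1303, 504, 40]);
translate([35, 35, 0]) cube([50, 50, 715]);
translate([1218, 35, 0]) cube([50, 50, 715]);
translate([35, 419, 0]) cube([50, 50, 715]);
translate([1218, 419, 0]) cube([50, 50, 715]);
translate([0, 0, 755]) {
  cube([77, 94, 2057]);
  translate([799, 0, 0]) cube([77, 94, 2057]);
  translate([0, 0, 2057]) cube([876, 94, 103]);
}
translate([0, 864, 0]) {
  cube([809, 308, 186]);
  translate([0, 308, 186]) cube([809, 308, 186]);
  translate([0, 616, 372]) cube([809, 308, 186]);
  translate([0, 924, 558]) cube([809, 308, 186]);
  translate([0, 1232, 744]) cube([809, 308, 186]);
  translate([0, 1540, 930]) cube([809, 308, 186]);
  translate([0, 1848, 1116]) cube([809, 308, 186]);
  translate([0, 2156, 1302]) cube([809, 308, 186]);
}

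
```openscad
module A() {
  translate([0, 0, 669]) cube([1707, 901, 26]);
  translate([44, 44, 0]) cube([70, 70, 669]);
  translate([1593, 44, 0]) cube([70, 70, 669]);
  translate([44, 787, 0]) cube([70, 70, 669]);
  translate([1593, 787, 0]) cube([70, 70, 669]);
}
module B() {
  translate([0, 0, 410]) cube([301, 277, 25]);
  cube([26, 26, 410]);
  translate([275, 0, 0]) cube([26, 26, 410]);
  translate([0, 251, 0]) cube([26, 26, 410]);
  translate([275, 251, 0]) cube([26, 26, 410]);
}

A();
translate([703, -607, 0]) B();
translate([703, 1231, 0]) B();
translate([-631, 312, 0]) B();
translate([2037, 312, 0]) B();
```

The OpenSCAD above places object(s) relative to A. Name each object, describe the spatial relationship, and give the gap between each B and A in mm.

A is a table. B is a stool. Four stools sit around the table at the −y, +y, −x, +x sides. The gap between each stool and the table is 330 mm.

Each stool's nearest face is 330 mm from the table's bounding box.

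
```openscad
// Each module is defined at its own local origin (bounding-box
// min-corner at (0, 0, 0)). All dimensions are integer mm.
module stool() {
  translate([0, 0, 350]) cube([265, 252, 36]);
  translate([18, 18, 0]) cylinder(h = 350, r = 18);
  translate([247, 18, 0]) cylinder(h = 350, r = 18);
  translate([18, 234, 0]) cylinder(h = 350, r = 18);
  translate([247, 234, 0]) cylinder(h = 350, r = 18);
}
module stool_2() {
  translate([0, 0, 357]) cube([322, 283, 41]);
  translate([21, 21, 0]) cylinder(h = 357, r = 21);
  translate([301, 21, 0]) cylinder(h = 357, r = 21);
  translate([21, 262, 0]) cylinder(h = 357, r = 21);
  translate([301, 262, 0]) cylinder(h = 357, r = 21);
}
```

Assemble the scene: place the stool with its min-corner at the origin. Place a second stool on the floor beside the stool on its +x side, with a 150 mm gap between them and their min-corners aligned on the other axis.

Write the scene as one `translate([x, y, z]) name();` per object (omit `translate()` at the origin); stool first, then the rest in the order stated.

stool();
translate([415, 0, 0]) stool_2();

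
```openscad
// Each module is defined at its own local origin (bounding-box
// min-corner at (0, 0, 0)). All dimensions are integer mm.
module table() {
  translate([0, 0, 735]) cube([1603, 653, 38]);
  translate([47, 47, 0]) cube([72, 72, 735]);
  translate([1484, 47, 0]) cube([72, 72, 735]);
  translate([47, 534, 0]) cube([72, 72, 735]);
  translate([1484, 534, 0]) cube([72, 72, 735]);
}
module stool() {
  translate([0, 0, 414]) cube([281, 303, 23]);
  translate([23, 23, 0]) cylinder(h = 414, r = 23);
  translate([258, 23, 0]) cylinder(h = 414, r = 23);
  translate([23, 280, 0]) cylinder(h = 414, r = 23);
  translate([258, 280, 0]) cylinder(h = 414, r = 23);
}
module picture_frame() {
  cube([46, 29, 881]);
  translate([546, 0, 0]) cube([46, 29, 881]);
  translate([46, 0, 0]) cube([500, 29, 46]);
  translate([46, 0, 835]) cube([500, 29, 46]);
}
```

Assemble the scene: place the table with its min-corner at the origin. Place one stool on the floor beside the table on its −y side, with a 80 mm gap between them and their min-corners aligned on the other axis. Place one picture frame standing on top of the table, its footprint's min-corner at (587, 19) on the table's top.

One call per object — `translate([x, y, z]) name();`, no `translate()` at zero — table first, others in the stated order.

table();
translate([0, -383, 0]) stool();
translate([587, 19, 773]) picture_frame();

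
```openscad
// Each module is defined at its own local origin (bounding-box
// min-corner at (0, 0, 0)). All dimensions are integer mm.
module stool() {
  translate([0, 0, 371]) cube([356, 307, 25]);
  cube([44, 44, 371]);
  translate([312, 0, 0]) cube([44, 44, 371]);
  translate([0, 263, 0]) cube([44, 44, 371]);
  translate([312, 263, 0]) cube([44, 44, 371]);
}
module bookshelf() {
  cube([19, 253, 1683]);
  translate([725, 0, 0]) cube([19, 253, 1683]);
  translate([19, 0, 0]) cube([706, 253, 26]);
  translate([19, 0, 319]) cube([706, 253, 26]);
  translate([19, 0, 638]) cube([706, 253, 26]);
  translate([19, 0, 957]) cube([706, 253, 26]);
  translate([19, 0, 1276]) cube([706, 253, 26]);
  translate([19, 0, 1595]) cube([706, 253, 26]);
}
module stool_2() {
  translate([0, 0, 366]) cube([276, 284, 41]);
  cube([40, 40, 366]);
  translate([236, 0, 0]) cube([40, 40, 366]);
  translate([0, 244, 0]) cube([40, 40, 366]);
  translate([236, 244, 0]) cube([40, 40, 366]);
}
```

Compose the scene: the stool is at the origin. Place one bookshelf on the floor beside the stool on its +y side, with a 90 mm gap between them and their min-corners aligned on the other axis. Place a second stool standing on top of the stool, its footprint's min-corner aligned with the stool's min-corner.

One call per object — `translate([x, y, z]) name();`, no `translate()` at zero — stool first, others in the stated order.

stool();
translate([0, 397, 0]) bookshelf();
translate([0, 0, 396]) stool_2();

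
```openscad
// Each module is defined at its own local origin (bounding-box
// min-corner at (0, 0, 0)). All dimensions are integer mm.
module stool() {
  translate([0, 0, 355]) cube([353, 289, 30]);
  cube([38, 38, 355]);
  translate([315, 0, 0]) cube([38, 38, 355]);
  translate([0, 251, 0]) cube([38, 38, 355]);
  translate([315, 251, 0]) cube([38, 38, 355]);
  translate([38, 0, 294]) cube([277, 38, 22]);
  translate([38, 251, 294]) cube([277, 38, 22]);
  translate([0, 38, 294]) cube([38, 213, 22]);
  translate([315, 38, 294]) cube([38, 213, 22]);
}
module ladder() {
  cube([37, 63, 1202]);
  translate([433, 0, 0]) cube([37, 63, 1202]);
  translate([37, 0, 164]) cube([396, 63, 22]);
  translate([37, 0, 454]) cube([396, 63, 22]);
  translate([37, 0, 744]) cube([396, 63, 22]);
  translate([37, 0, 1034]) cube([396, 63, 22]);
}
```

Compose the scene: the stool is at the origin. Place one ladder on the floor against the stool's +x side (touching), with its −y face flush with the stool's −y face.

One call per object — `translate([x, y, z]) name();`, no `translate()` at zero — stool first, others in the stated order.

stool();
translate([353, 0, 0]) ladder();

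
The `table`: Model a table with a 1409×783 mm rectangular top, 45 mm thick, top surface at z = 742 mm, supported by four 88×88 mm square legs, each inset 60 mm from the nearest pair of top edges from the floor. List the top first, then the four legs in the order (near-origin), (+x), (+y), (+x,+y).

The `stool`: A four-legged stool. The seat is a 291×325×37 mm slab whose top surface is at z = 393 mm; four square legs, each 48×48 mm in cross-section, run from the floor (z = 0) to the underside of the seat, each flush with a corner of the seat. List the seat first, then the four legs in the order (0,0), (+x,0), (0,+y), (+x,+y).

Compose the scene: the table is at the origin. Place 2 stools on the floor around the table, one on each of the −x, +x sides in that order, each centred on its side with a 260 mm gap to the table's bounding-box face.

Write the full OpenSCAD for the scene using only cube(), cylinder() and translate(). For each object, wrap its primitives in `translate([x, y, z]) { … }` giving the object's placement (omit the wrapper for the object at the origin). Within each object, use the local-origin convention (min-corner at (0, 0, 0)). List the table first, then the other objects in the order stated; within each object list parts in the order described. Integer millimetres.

translate([0, 0, 697]) cube([1409, 783, 45]);
translate([60, 60, 0]) cube([88, 88, 697]);
translate([1261, 60, 0]) cube([88, 88, 697]);
translate([60, 635, 0]) cube([88, 88, 697]);
translate([1261, 635, 0]) cube([88, 88, 697]);
translate([-551, 229, 0]) {
  translate([0, 0, 356]) cube([291, 325, 37]);
  cube([48, 48, 356]);
  translate([243, 0, 0]) cube([48, 48, 356]);
  translate([0, 277, 0]) cube([48, 48, 356]);
  translate([243, 277, 0]) cube([48, 48, 356]);
}
translate([1669, 229, 0]) {
  translate([0, 0, 356]) cube([291, 325, 37]);
  cube([48, 48, 356]);
  translate([243, 0, 0]) cube([48, 48, 356]);
  translate([0, 277, 0]) cube([48, 48, 356]);
  translate([243, 277, 0]) cube([48, 48, 356]);
}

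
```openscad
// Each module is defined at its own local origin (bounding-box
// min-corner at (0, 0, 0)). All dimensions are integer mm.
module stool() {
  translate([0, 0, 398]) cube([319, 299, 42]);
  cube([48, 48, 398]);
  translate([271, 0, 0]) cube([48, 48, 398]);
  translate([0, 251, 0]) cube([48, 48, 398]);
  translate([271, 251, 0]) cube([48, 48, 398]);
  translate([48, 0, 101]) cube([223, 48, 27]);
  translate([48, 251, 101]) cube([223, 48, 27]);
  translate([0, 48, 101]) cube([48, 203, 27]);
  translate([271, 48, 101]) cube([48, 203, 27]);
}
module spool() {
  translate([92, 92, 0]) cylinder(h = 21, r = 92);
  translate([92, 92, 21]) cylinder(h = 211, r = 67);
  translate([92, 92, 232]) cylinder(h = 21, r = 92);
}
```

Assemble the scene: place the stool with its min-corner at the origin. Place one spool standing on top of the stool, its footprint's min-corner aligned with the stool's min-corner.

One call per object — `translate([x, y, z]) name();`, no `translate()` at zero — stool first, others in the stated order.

stool();
translate([0, 0, 440]) spool();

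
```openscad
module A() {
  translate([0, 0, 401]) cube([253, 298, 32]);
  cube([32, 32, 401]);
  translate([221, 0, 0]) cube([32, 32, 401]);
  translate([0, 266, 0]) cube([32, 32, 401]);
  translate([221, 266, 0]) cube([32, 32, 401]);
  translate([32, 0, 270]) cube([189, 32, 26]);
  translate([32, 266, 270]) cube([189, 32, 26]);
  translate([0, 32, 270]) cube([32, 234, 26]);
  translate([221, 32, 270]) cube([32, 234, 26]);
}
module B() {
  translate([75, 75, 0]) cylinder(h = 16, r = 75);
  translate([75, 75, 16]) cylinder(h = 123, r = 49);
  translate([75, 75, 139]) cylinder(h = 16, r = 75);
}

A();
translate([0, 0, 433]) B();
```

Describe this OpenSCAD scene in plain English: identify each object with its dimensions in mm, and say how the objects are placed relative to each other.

A is a simple wooden stool: a rectangular seat 253 mm (x) by 298 mm (y), 32 mm thick, top face at z = 433 mm, on four square legs, each 32×32 mm in cross-section. The legs rest on z = 0, each flush with a corner of the seat. Four stretchers, 32 mm wide and 26 mm tall, connect adjacent legs with their undersides at z = 270 mm, each running between the inner faces of the legs it joins and aligned with the legs' outer faces on the other axis.

B is a spool: two coaxial disc flanges of radius 75 mm and thickness 16 mm, joined by a core cylinder of radius 49 mm and height 123 mm. The lower flange rests on z = 0 and the three cylinders share a vertical axis.

The spool is on top of the stool.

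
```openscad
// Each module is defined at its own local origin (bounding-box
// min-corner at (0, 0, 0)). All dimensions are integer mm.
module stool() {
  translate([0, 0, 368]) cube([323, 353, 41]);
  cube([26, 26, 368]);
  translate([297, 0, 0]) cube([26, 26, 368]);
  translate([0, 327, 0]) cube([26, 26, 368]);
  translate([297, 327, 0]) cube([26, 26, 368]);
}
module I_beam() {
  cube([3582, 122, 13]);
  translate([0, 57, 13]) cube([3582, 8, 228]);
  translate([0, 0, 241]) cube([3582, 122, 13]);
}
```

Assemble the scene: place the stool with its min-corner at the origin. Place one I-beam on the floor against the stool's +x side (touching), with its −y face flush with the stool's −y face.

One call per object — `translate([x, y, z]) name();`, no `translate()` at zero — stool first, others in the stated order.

stool();
translate([323, 0, 0]) I_beam();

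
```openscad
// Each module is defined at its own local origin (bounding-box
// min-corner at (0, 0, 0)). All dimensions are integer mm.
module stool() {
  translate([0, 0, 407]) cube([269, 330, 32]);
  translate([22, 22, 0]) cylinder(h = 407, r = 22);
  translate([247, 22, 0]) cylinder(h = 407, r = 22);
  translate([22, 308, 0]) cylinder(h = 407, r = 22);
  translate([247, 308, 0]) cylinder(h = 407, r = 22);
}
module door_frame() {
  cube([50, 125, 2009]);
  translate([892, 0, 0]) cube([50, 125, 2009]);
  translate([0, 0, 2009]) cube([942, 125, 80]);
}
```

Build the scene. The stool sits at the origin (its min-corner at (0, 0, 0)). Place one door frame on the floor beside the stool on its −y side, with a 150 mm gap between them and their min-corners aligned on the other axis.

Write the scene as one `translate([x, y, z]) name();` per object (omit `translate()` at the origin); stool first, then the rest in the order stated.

stool();
translate([0, -275, 0]) door_frame();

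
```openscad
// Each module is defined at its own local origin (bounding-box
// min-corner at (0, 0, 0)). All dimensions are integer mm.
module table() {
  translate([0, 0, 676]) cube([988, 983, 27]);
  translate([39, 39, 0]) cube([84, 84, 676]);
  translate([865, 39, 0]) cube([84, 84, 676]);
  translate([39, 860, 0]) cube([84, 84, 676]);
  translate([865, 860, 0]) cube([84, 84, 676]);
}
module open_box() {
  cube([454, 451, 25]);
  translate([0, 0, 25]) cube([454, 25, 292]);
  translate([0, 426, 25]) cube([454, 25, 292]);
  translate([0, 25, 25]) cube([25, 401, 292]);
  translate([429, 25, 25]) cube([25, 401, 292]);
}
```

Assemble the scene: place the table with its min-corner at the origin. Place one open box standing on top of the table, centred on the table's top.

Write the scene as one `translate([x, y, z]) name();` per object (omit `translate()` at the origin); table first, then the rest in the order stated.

table();
translate([267, 266, 703]) open_box();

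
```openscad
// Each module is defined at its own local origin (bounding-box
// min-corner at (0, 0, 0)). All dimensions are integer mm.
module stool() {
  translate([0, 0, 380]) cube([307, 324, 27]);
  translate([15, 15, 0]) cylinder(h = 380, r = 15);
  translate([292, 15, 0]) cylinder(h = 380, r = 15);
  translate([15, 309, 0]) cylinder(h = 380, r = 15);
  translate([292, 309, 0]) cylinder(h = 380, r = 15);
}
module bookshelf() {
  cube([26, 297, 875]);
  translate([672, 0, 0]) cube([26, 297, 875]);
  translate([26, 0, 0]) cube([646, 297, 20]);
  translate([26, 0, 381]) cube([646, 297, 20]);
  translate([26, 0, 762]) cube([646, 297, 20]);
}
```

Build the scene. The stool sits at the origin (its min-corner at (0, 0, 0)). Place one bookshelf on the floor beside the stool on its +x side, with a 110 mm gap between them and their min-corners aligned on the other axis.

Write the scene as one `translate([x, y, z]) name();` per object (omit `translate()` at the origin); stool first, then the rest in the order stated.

stool();
translate([417, 0, 0]) bookshelf();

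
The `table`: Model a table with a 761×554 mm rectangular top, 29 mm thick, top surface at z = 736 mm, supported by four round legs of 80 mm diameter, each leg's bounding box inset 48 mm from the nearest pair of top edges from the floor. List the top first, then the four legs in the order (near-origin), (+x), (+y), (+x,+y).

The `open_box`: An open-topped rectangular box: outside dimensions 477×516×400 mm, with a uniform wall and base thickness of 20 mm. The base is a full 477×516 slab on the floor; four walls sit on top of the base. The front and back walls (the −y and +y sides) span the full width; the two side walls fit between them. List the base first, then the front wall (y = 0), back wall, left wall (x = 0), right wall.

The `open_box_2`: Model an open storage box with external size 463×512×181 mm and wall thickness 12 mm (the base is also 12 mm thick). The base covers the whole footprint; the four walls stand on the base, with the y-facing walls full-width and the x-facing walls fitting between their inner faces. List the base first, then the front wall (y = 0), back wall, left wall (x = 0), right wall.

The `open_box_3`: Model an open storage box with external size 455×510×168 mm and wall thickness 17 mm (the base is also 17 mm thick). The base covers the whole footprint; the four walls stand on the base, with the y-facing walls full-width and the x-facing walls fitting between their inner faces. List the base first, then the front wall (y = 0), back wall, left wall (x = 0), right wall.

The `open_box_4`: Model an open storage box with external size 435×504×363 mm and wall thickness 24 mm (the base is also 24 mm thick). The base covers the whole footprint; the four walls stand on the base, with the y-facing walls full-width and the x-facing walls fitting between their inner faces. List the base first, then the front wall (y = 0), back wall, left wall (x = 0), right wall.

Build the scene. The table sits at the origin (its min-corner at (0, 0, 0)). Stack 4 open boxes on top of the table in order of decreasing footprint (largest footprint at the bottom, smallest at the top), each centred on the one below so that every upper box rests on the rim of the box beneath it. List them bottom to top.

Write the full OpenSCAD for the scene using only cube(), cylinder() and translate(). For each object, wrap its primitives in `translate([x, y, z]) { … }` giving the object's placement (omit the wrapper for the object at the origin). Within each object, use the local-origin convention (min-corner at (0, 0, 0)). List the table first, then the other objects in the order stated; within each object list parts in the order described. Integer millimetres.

translate([0, 0, 707]) cube([761, 554, 29]);
translate([88, 88, 0]) cylinder(h = 707, r = 40);
translate([673, 88, 0]) cylinder(h = 707, r = 40);
translate([88, 466, 0]) cylinder(h = 707, r = 40);
translate([673, 466, 0]) cylinder(h = 707, r = 40);
translate([142, 19, 736]) {
  cube([477, 516, 20]);
  translate([0, 0, 20]) cube([477, 20, 380]);
  translate([0, 496, 20]) cube([477, 20, 380]);
  translate([0, 20, 20]) cube([20, 476, 380]);
  translate([457, 20, 20]) cube([20, 476, 380]);
}
translate([149, 21, 1136]) {
  cube([463, 512, 12]);
  translate([0, 0, 12]) cube([463, 12, 169]);
  translate([0, 500, 12]) cube([463, 12, 169]);
  translate([0, 12, 12]) cube([12, 488, 169]);
  translate([451, 12, 12]) cube([12, 488, 169]);
}
translate([153, 22, 1317]) {
  cube([455, 510, 17]);
  translate([0, 0, 17]) cube([455, 17, 151]);
  translate([0, 493, 17]) cube([455, 17, 151]);
  translate([0, 17, 17]) cube([17, 476, 151]);
  translate([438, 17, 17]) cube([17, 476, 151]);
}
translate([163, 25, 1485]) {
  cube([435, 504, 24]);
  translate([0, 0, 24]) cube([435, 24, 339]);
  translate([0, 480, 24]) cube([435, 24, 339]);
  translate([0, 24, 24]) cube([24, 456, 339]);
  translate([411, 24, 24]) cube([24, 456, 339]);
}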